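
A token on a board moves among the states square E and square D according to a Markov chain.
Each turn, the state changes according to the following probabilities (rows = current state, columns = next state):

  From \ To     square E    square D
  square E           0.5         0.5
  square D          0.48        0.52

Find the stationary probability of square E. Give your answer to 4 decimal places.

0.4898

Let the stationary distribution be π with π = πP and π_1 + π_2 = 1.
π_1 = 0.5·π_1 + 0.48·π_2
Solving with the normalization constraint gives π = (0.4898, 0.5102).
So the stationary probability of square E is 0.4898.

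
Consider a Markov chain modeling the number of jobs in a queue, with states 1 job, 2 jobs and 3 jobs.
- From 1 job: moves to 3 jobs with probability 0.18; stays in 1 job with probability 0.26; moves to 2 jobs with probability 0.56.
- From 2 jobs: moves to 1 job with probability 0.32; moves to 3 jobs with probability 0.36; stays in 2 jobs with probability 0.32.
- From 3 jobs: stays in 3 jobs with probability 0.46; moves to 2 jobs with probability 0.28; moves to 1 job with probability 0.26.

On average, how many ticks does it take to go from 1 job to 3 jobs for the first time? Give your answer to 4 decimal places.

Let t(s) be the expected number of ticks to first reach 3 jobs from state s, with t(3 jobs) = 0. Conditioning on the first tick:
t(1 job) = 1 + 0.26·t(1 job) + 0.56·t(2 jobs)
t(2 jobs) = 1 + 0.32·t(1 job) + 0.32·t(2 jobs)
Solving: t(1 job) = 3.8272, t(2 jobs) = 3.2716.
Expected ticks from 1 job to 3 jobs: 3.8272.

3.8272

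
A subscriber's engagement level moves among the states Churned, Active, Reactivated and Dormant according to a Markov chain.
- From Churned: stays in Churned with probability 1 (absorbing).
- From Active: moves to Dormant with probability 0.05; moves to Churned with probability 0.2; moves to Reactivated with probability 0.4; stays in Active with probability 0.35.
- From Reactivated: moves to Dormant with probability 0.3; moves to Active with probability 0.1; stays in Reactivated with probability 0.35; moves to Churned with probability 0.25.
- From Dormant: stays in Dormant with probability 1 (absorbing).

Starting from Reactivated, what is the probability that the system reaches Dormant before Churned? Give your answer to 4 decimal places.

0.5229

Let h(s) be the probability of absorption at Dormant starting from transient state s. Then h(Dormant) = 1 and h(Churned) = 0. By first-step analysis:
h(Active) = 0.2·0 + 0.35·h(Active) + 0.4·h(Reactivated) + 0.05·1
h(Reactivated) = 0.25·0 + 0.1·h(Active) + 0.35·h(Reactivated) + 0.3·1
Solving: h(Active) = 0.3987, h(Reactivated) = 0.5229.
Starting from Reactivated, the probability is 0.5229.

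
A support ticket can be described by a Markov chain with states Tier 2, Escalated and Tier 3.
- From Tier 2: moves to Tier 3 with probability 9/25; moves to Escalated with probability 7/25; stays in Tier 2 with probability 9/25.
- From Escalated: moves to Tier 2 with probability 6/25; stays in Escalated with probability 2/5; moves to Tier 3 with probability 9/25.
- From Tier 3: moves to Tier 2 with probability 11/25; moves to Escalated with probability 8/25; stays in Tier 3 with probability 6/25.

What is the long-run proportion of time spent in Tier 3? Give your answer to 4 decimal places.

0.3214

Let the stationary distribution be π with π = πP and π_1 + π_2 + π_3 = 1.
π_1 = 0.36·π_1 + 0.24·π_2 + 0.44·π_3
π_2 = 0.28·π_1 + 0.4·π_2 + 0.32·π_3
Solving with the normalization constraint gives π = (0.3458, 0.3328, 0.3214).
So the stationary probability of Tier 3 is 0.3214.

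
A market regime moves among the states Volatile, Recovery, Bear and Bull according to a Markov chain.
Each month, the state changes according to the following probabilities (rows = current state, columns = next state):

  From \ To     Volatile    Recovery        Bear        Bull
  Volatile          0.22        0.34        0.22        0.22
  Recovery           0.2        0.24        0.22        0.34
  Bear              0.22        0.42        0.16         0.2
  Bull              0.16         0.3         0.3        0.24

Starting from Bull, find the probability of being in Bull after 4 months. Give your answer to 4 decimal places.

Propagate the distribution vector 4 months from Bull.
After 0 months: (0.0000, 0.0000, 0.0000, 1.0000)
After 1 month: (0.1600, 0.3000, 0.3000, 0.2400)
After 2 months: (0.1996, 0.3244, 0.2212, 0.2548)
After 3 months: (0.1982, 0.3151, 0.2271, 0.2596)
After 4 months: (0.1981, 0.3163, 0.2271, 0.2585)
P(in Bull after 4 months) = 0.2585

0.2585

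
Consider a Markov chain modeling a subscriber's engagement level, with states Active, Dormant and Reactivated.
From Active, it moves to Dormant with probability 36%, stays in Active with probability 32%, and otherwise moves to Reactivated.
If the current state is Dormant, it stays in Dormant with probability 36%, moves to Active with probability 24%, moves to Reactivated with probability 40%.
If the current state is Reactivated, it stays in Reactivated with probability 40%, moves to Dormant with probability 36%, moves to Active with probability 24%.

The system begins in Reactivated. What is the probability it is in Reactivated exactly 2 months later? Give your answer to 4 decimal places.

Sum over the intermediate state after 1 month:
P = P(Reactivated→Active)·P(Active→Reactivated) + P(Reactivated→Dormant)·P(Dormant→Reactivated) + P(Reactivated→Reactivated)·P(Reactivated→Reactivated)
  = 0.24×0.32 + 0.36×0.4 + 0.4×0.4
  = 0.0768 + 0.1440 + 0.1600 = 0.3808

0.3808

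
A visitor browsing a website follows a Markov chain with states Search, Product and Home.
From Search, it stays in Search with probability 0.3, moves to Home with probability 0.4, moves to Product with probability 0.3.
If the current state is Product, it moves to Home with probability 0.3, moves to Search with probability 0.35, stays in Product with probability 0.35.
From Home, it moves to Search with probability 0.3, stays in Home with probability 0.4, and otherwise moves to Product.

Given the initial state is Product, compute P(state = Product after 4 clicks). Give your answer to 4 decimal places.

Propagate the distribution vector 4 clicks from Product.
After 0 clicks: (0.0000, 1.0000, 0.0000)
After 1 click: (0.3500, 0.3500, 0.3000)
After 2 clicks: (0.3175, 0.3175, 0.3650)
After 3 clicks: (0.3159, 0.3159, 0.3683)
After 4 clicks: (0.3158, 0.3158, 0.3684)
P(in Product after 4 clicks) = 0.3158

0.3158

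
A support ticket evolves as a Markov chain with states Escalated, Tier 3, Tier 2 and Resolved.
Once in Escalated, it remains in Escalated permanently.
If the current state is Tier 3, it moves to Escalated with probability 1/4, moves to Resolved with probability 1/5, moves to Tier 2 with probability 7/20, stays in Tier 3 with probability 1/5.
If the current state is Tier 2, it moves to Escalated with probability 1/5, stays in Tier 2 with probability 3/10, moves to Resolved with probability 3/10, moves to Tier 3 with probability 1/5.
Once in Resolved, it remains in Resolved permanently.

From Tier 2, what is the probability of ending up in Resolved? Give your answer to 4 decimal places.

Let h(s) be the probability of absorption at Resolved starting from transient state s. Then h(Resolved) = 1 and h(Escalated) = 0. By first-step analysis:
h(Tier 3) = 0.25·0 + 0.2·h(Tier 3) + 0.35·h(Tier 2) + 0.2·1
h(Tier 2) = 0.2·0 + 0.2·h(Tier 3) + 0.3·h(Tier 2) + 0.3·1
Solving: h(Tier 3) = 0.5000, h(Tier 2) = 0.5714.
Starting from Tier 2, the probability is 0.5714.

0.5714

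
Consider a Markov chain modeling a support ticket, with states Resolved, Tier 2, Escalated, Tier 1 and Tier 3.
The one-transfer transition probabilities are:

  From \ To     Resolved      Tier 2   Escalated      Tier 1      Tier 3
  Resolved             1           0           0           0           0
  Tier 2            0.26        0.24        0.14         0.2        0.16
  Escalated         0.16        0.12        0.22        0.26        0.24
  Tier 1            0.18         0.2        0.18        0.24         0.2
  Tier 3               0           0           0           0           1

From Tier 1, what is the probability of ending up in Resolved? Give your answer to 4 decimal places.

Let h(s) be the probability of absorption at Resolved starting from transient state s. Then h(Resolved) = 1 and h(Tier 3) = 0. By first-step analysis:
h(Tier 2) = 0.26·1 + 0.24·h(Tier 2) + 0.14·h(Escalated) + 0.2·h(Tier 1) + 0.16·0
h(Escalated) = 0.16·1 + 0.12·h(Tier 2) + 0.22·h(Escalated) + 0.26·h(Tier 1) + 0.24·0
h(Tier 1) = 0.18·1 + 0.2·h(Tier 2) + 0.18·h(Escalated) + 0.24·h(Tier 1) + 0.2·0
Solving: h(Tier 2) = 0.5548, h(Escalated) = 0.4539, h(Tier 1) = 0.4903.
Starting from Tier 1, the probability is 0.4903.

0.4903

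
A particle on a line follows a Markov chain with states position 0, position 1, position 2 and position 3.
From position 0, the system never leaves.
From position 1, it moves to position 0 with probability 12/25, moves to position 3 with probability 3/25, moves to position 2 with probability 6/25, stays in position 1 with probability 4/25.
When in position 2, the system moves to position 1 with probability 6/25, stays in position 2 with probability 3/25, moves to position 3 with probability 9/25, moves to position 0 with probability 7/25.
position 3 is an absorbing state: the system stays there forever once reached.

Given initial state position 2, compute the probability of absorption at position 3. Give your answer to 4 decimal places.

0.4859

Let h(s) be the probability of absorption at position 3 starting from transient state s. Then h(position 3) = 1 and h(position 0) = 0. By first-step analysis:
h(position 1) = 0.48·0 + 0.16·h(position 1) + 0.24·h(position 2) + 0.12·1
h(position 2) = 0.28·0 + 0.24·h(position 1) + 0.12·h(position 2) + 0.36·1
Solving: h(position 1) = 0.2817, h(position 2) = 0.4859.
Starting from position 2, the probability is 0.4859.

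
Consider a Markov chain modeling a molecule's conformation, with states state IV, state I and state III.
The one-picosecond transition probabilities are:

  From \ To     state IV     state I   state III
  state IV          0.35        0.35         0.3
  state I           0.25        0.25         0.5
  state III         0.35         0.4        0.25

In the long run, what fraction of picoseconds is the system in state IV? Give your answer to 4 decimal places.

0.3166

Let the stationary distribution be π with π = πP and π_1 + π_2 + π_3 = 1.
π_1 = 0.35·π_1 + 0.25·π_2 + 0.35·π_3
π_2 = 0.35·π_1 + 0.25·π_2 + 0.4·π_3
Solving with the normalization constraint gives π = (0.3166, 0.3341, 0.3493).
So the stationary probability of state IV is 0.3166.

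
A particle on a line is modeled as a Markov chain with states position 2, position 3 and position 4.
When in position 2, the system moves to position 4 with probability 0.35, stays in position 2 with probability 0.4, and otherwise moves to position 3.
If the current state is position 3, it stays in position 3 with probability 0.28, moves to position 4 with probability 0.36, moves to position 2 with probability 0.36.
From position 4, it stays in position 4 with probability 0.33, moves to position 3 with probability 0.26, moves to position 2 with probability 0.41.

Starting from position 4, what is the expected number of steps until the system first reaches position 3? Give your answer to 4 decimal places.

Let t(s) be the expected number of steps to first reach position 3 from state s, with t(position 3) = 0. Conditioning on the first step:
t(position 2) = 1 + 0.4·t(position 2) + 0.35·t(position 4)
t(position 4) = 1 + 0.41·t(position 2) + 0.33·t(position 4)
Solving: t(position 2) = 3.9458, t(position 4) = 3.9072.
Expected steps from position 4 to position 3: 3.9072.

3.9072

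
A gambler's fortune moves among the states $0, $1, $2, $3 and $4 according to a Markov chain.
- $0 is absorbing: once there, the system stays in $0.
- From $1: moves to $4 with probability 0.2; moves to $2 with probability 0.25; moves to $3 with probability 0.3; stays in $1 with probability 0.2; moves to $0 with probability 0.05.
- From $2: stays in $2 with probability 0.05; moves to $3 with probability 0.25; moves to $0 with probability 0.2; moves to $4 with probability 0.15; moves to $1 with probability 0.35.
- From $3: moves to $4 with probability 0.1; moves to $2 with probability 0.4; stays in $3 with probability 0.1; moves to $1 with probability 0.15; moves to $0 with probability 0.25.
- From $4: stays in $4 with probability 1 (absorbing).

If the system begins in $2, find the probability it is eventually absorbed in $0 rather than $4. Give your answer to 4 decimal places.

0.5309

Let h(s) be the probability of absorption at $0 starting from transient state s. Then h($0) = 1 and h($4) = 0. By first-step analysis:
h($1) = 0.05·1 + 0.2·h($1) + 0.25·h($2) + 0.3·h($3) + 0.2·0
h($2) = 0.2·1 + 0.35·h($1) + 0.05·h($2) + 0.25·h($3) + 0.15·0
h($3) = 0.25·1 + 0.15·h($1) + 0.4·h($2) + 0.1·h($3) + 0.1·0
Solving: h($1) = 0.4491, h($2) = 0.5309, h($3) = 0.5886.
Starting from $2, the probability is 0.5309.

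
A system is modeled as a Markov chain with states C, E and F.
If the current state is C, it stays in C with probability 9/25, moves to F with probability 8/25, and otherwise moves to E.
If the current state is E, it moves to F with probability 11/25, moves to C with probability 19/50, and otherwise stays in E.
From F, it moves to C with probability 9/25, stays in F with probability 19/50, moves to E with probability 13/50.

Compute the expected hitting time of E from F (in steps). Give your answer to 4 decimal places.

3.5511

Let t(s) be the expected number of steps to first reach E from state s, with t(E) = 0. Conditioning on the first step:
t(C) = 1 + 0.36·t(C) + 0.32·t(F)
t(F) = 1 + 0.36·t(C) + 0.38·t(F)
Solving: t(C) = 3.3381, t(F) = 3.5511.
Expected steps from F to E: 3.5511.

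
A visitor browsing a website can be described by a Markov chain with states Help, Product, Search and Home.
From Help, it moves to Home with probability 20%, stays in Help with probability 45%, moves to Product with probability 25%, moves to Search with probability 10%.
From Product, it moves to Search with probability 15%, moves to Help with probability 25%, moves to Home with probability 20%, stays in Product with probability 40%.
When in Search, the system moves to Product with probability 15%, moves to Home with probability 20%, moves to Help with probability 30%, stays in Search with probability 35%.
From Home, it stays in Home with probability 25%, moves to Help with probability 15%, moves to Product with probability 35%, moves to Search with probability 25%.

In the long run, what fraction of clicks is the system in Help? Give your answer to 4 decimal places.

0.2984

Let the stationary distribution be π with π = πP and π_1 + π_2 + π_3 + π_4 = 1.
π_1 = 0.45·π_1 + 0.25·π_2 + 0.3·π_3 + 0.15·π_4
π_2 = 0.25·π_1 + 0.4·π_2 + 0.15·π_3 + 0.35·π_4
π_3 = 0.1·π_1 + 0.15·π_2 + 0.35·π_3 + 0.25·π_4
Solving with the normalization constraint gives π = (0.2984, 0.2959, 0.1952, 0.2105).
So the stationary probability of Help is 0.2984.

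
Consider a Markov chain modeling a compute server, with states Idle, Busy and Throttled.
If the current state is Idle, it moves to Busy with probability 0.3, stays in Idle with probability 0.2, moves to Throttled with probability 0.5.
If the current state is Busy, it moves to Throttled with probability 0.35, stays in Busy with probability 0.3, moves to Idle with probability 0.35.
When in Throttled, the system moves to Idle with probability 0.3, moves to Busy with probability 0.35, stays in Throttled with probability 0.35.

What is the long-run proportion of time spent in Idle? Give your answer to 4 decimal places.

Let the stationary distribution be π with π = πP and π_1 + π_2 + π_3 = 1.
π_1 = 0.2·π_1 + 0.35·π_2 + 0.3·π_3
π_2 = 0.3·π_1 + 0.3·π_2 + 0.35·π_3
Solving with the normalization constraint gives π = (0.2873, 0.3197, 0.3931).
So the stationary probability of Idle is 0.2873.

0.2873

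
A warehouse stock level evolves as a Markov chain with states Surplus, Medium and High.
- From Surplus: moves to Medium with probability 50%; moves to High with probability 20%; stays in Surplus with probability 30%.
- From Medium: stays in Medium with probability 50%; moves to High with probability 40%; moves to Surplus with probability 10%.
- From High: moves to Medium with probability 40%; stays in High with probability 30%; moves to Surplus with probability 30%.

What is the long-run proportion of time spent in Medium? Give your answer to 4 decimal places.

Let the stationary distribution be π with π = πP and π_1 + π_2 + π_3 = 1.
π_1 = 0.3·π_1 + 0.1·π_2 + 0.3·π_3
π_2 = 0.5·π_1 + 0.5·π_2 + 0.4·π_3
Solving with the normalization constraint gives π = (0.2065, 0.4674, 0.3261).
So the stationary probability of Medium is 0.4674.

0.4674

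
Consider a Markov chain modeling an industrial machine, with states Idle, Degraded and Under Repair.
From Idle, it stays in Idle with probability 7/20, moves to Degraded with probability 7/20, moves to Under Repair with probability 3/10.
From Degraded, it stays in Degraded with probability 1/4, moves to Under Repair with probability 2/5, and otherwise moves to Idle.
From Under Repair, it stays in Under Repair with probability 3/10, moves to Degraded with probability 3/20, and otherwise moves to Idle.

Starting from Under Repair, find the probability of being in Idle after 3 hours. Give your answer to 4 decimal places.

Propagate the distribution vector 3 hours from Under Repair.
After 0 hours: (0.0000, 0.0000, 1.0000)
After 1 hour: (0.5500, 0.1500, 0.3000)
After 2 hours: (0.4100, 0.2750, 0.3150)
After 3 hours: (0.4130, 0.2595, 0.3275)
P(in Idle after 3 hours) = 0.4130

0.4130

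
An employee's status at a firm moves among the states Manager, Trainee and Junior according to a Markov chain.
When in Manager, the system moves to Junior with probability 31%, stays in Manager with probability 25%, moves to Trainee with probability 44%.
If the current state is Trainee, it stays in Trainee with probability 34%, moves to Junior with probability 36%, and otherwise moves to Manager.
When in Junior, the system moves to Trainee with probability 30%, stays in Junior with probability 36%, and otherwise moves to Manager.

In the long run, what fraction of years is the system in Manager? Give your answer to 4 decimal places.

0.2989

Let the stationary distribution be π with π = πP and π_1 + π_2 + π_3 = 1.
π_1 = 0.25·π_1 + 0.3·π_2 + 0.34·π_3
π_2 = 0.44·π_1 + 0.34·π_2 + 0.3·π_3
Solving with the normalization constraint gives π = (0.2989, 0.3561, 0.3451).
So the stationary probability of Manager is 0.2989.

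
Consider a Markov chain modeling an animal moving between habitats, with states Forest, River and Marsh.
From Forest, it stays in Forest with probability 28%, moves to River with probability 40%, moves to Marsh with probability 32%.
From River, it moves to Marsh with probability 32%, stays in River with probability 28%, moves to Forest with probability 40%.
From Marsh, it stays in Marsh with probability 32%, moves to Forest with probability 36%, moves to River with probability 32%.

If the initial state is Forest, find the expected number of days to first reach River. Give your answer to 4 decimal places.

Let t(s) be the expected number of days to first reach River from state s, with t(River) = 0. Conditioning on the first day:
t(Forest) = 1 + 0.28·t(Forest) + 0.32·t(Marsh)
t(Marsh) = 1 + 0.36·t(Forest) + 0.32·t(Marsh)
Solving: t(Forest) = 2.6709, t(Marsh) = 2.8846.
Expected days from Forest to River: 2.6709.

2.6709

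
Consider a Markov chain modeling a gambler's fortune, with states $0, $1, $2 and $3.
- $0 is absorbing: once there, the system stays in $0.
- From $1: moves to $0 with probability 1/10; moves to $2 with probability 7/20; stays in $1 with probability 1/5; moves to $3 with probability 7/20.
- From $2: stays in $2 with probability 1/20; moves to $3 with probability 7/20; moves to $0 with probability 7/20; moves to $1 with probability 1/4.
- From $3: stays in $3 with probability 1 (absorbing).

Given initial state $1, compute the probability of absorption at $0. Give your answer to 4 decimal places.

Let h(s) be the probability of absorption at $0 starting from transient state s. Then h($0) = 1 and h($3) = 0. By first-step analysis:
h($1) = 0.1·1 + 0.2·h($1) + 0.35·h($2) + 0.35·0
h($2) = 0.35·1 + 0.25·h($1) + 0.05·h($2) + 0.35·0
Solving: h($1) = 0.3234, h($2) = 0.4535.
Starting from $1, the probability is 0.3234.

0.3234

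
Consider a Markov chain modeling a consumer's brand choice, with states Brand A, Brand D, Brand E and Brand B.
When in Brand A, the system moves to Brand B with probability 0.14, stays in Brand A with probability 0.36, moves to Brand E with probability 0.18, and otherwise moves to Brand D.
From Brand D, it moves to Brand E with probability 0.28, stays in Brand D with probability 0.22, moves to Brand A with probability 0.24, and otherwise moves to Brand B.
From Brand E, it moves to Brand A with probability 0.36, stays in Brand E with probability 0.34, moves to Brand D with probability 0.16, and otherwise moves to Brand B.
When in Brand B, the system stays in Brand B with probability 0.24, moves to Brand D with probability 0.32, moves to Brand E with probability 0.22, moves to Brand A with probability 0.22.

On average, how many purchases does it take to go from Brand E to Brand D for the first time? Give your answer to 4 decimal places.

4.1840

Let t(s) be the expected number of purchases to first reach Brand D from state s, with t(Brand D) = 0. Conditioning on the first purchase:
t(Brand A) = 1 + 0.36·t(Brand A) + 0.18·t(Brand E) + 0.14·t(Brand B)
t(Brand E) = 1 + 0.36·t(Brand A) + 0.34·t(Brand E) + 0.14·t(Brand B)
t(Brand B) = 1 + 0.22·t(Brand A) + 0.22·t(Brand E) + 0.24·t(Brand B)
Solving: t(Brand A) = 3.5146, t(Brand E) = 4.1840, t(Brand B) = 3.5443.
Expected purchases from Brand E to Brand D: 4.1840.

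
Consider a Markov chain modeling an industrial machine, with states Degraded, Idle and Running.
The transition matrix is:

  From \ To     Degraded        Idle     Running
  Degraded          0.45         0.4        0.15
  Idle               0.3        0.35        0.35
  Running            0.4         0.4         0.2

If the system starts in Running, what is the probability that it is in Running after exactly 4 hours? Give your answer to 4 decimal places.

Propagate the distribution vector 4 hours from Running.
After 0 hours: (0.0000, 0.0000, 1.0000)
After 1 hour: (0.4000, 0.4000, 0.2000)
After 2 hours: (0.3800, 0.3800, 0.2400)
After 3 hours: (0.3810, 0.3810, 0.2380)
After 4 hours: (0.3810, 0.3810, 0.2381)
P(in Running after 4 hours) = 0.2381

0.2381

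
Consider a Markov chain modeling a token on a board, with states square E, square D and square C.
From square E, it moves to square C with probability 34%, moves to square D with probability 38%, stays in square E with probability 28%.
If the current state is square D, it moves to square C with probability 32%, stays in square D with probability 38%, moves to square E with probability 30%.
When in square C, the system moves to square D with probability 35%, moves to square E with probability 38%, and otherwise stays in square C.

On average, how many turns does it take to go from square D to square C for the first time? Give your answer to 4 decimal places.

Let t(s) be the expected number of turns to first reach square C from state s, with t(square C) = 0. Conditioning on the first turn:
t(square E) = 1 + 0.28·t(square E) + 0.38·t(square D)
t(square D) = 1 + 0.3·t(square E) + 0.38·t(square D)
Solving: t(square E) = 3.0084, t(square D) = 3.0686.
Expected turns from square D to square C: 3.0686.

3.0686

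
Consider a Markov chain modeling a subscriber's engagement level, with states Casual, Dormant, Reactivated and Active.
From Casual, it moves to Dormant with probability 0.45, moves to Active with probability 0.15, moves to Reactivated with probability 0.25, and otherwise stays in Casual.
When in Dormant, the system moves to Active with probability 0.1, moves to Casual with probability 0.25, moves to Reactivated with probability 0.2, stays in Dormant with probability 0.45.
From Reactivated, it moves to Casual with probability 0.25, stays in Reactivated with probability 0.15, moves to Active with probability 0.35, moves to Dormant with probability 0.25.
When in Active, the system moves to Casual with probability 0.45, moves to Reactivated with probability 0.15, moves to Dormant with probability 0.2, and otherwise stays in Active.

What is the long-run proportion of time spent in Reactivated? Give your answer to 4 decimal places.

0.1943

Let the stationary distribution be π with π = πP and π_1 + π_2 + π_3 + π_4 = 1.
π_1 = 0.15·π_1 + 0.25·π_2 + 0.25·π_3 + 0.45·π_4
π_2 = 0.45·π_1 + 0.45·π_2 + 0.25·π_3 + 0.2·π_4
π_3 = 0.25·π_1 + 0.2·π_2 + 0.15·π_3 + 0.15·π_4
Solving with the normalization constraint gives π = (0.2599, 0.3663, 0.1943, 0.1795).
So the stationary probability of Reactivated is 0.1943.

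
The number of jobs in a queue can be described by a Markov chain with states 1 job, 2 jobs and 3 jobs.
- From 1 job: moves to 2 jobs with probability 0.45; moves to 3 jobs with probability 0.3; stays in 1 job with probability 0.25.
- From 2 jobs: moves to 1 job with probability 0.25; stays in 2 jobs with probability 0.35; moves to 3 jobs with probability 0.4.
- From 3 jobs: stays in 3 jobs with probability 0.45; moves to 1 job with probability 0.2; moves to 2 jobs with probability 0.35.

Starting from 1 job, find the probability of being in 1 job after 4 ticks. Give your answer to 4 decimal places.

Propagate the distribution vector 4 ticks from 1 job.
After 0 ticks: (1.0000, 0.0000, 0.0000)
After 1 tick: (0.2500, 0.4500, 0.3000)
After 2 ticks: (0.2350, 0.3750, 0.3900)
After 3 ticks: (0.2305, 0.3735, 0.3960)
After 4 ticks: (0.2302, 0.3731, 0.3968)
P(in 1 job after 4 ticks) = 0.2302

0.2302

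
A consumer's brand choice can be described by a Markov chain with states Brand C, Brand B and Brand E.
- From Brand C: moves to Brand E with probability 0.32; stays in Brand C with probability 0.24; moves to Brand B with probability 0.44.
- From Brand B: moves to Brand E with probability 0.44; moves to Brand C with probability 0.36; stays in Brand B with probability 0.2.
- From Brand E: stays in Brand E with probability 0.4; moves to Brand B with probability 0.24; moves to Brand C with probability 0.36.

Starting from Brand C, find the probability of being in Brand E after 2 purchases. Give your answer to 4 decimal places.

Sum over the intermediate state after 1 purchase:
P = P(Brand C→Brand C)·P(Brand C→Brand E) + P(Brand C→Brand B)·P(Brand B→Brand E) + P(Brand C→Brand E)·P(Brand E→Brand E)
  = 0.24×0.32 + 0.44×0.44 + 0.32×0.4
  = 0.0768 + 0.1936 + 0.1280 = 0.3984

0.3984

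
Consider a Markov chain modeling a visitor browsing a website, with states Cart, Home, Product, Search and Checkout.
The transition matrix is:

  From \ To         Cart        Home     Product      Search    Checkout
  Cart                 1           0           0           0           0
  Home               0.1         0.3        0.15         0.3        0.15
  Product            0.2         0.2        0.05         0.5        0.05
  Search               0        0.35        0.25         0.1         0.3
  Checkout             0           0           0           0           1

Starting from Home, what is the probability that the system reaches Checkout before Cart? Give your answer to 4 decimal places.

Let h(s) be the probability of absorption at Checkout starting from transient state s. Then h(Checkout) = 1 and h(Cart) = 0. By first-step analysis:
h(Home) = 0.1·0 + 0.3·h(Home) + 0.15·h(Product) + 0.3·h(Search) + 0.15·1
h(Product) = 0.2·0 + 0.2·h(Home) + 0.05·h(Product) + 0.5·h(Search) + 0.05·1
h(Search) = 0.35·h(Home) + 0.25·h(Product) + 0.1·h(Search) + 0.3·1
Solving: h(Home) = 0.6647, h(Product) = 0.5904, h(Search) = 0.7558.
Starting from Home, the probability is 0.6647.

0.6647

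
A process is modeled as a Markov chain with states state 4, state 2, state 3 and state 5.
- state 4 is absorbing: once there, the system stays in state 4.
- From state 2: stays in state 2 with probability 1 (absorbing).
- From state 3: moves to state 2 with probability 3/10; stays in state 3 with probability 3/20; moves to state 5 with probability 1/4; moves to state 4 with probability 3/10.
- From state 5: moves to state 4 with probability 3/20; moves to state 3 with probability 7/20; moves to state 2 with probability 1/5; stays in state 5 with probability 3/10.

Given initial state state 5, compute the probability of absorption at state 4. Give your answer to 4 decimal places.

0.4581

Let h(s) be the probability of absorption at state 4 starting from transient state s. Then h(state 4) = 1 and h(state 2) = 0. By first-step analysis:
h(state 3) = 0.3·1 + 0.3·0 + 0.15·h(state 3) + 0.25·h(state 5)
h(state 5) = 0.15·1 + 0.2·0 + 0.35·h(state 3) + 0.3·h(state 5)
Solving: h(state 3) = 0.4877, h(state 5) = 0.4581.
Starting from state 5, the probability is 0.4581.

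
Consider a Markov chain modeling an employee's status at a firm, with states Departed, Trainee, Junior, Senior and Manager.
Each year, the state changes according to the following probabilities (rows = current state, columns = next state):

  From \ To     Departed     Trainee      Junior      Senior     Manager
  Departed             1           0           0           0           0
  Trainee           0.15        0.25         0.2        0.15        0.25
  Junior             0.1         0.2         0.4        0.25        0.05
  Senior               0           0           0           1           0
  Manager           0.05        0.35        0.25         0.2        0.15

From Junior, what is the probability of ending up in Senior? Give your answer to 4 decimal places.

0.6767

Let h(s) be the probability of absorption at Senior starting from transient state s. Then h(Senior) = 1 and h(Departed) = 0. By first-step analysis:
h(Trainee) = 0.15·0 + 0.25·h(Trainee) + 0.2·h(Junior) + 0.15·1 + 0.25·h(Manager)
h(Junior) = 0.1·0 + 0.2·h(Trainee) + 0.4·h(Junior) + 0.25·1 + 0.05·h(Manager)
h(Manager) = 0.05·0 + 0.35·h(Trainee) + 0.25·h(Junior) + 0.2·1 + 0.15·h(Manager)
Solving: h(Trainee) = 0.6088, h(Junior) = 0.6767, h(Manager) = 0.6850.
Starting from Junior, the probability is 0.6767.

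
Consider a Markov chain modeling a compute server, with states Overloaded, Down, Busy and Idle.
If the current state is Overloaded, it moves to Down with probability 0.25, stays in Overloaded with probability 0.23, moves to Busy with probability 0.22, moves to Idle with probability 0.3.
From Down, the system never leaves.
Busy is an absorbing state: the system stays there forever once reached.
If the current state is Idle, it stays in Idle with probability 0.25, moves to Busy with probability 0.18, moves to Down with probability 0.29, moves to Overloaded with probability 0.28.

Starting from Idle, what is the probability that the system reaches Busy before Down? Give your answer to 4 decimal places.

Let h(s) be the probability of absorption at Busy starting from transient state s. Then h(Busy) = 1 and h(Down) = 0. By first-step analysis:
h(Overloaded) = 0.23·h(Overloaded) + 0.25·0 + 0.22·1 + 0.3·h(Idle)
h(Idle) = 0.28·h(Overloaded) + 0.29·0 + 0.18·1 + 0.25·h(Idle)
Solving: h(Overloaded) = 0.4438, h(Idle) = 0.4057.
Starting from Idle, the probability is 0.4057.

0.4057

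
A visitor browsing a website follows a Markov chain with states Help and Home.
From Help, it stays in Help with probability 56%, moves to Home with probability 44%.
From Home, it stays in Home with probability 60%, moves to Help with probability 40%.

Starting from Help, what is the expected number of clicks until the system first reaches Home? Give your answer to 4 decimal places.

Let t(s) be the expected number of clicks to first reach Home from state s, with t(Home) = 0. Conditioning on the first click:
t(Help) = 1 + 0.56·t(Help)
Solving: t(Help) = 2.2727.
Expected clicks from Help to Home: 2.2727.

2.2727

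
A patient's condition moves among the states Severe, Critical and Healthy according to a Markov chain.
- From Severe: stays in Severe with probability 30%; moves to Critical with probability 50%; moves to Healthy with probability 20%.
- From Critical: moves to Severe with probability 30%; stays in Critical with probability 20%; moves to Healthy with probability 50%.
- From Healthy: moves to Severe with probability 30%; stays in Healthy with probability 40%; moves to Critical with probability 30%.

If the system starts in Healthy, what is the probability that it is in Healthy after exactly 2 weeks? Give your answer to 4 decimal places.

0.3700

Sum over the intermediate state after 1 week:
P = P(Healthy→Severe)·P(Severe→Healthy) + P(Healthy→Critical)·P(Critical→Healthy) + P(Healthy→Healthy)·P(Healthy→Healthy)
  = 0.3×0.2 + 0.3×0.5 + 0.4×0.4
  = 0.0600 + 0.1500 + 0.1600 = 0.3700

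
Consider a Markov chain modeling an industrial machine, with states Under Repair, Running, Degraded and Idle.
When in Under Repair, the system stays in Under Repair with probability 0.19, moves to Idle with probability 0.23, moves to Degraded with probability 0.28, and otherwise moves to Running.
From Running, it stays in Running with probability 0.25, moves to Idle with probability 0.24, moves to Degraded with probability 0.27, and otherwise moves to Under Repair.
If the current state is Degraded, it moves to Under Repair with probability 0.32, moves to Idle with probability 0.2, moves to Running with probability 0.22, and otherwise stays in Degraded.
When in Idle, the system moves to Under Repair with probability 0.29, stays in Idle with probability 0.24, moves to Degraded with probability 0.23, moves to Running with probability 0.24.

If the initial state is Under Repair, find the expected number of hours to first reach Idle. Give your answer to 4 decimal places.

4.4545

Let t(s) be the expected number of hours to first reach Idle from state s, with t(Idle) = 0. Conditioning on the first hour:
t(Under Repair) = 1 + 0.19·t(Under Repair) + 0.3·t(Running) + 0.28·t(Degraded)
t(Running) = 1 + 0.24·t(Under Repair) + 0.25·t(Running) + 0.27·t(Degraded)
t(Degraded) = 1 + 0.32·t(Under Repair) + 0.22·t(Running) + 0.26·t(Degraded)
Solving: t(Under Repair) = 4.4545, t(Running) = 4.4108, t(Degraded) = 4.5889.
Expected hours from Under Repair to Idle: 4.4545.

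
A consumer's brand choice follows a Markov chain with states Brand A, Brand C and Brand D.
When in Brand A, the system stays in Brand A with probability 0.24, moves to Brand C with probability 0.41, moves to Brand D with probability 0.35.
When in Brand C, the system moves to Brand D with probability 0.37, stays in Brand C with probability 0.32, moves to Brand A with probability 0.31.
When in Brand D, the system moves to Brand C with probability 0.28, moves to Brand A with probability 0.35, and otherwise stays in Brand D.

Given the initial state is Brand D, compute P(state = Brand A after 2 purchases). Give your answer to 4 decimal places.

0.3003

Sum over the intermediate state after 1 purchase:
P = P(Brand D→Brand A)·P(Brand A→Brand A) + P(Brand D→Brand C)·P(Brand C→Brand A) + P(Brand D→Brand D)·P(Brand D→Brand A)
  = 0.35×0.24 + 0.28×0.31 + 0.37×0.35
  = 0.0840 + 0.0868 + 0.1295 = 0.3003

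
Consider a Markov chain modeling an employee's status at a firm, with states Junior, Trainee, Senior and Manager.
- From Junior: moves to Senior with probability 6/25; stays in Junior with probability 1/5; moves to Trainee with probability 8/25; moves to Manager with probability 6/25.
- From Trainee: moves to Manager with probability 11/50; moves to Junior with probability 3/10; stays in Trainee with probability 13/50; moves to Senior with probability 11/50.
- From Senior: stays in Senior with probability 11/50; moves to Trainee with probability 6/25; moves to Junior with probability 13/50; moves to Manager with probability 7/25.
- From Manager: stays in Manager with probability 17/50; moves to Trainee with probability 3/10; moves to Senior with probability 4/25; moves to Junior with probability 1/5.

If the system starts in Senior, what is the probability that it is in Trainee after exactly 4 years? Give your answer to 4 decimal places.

Propagate the distribution vector 4 years from Senior.
After 0 years: (0.0000, 0.0000, 1.0000, 0.0000)
After 1 year: (0.2600, 0.2400, 0.2200, 0.2800)
After 2 years: (0.2372, 0.2824, 0.2084, 0.2720)
After 3 years: (0.2407, 0.2809, 0.2084, 0.2699)
After 4 years: (0.2406, 0.2811, 0.2086, 0.2697)
P(in Trainee after 4 years) = 0.2811

0.2811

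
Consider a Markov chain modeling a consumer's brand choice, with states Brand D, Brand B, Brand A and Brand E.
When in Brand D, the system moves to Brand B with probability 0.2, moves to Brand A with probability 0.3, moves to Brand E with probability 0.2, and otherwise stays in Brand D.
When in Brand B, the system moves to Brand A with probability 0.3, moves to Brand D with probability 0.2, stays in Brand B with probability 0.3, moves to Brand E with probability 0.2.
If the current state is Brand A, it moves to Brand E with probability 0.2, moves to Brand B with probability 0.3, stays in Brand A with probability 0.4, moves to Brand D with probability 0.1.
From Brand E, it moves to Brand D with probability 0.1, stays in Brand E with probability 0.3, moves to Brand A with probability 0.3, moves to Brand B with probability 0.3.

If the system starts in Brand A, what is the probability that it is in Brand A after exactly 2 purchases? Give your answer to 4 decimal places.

Propagate the distribution vector 2 purchases from Brand A.
After 0 purchases: (0.0000, 0.0000, 1.0000, 0.0000)
After 1 purchase: (0.1000, 0.3000, 0.4000, 0.2000)
After 2 purchases: (0.1500, 0.2900, 0.3400, 0.2200)
P(in Brand A after 2 purchases) = 0.3400

0.3400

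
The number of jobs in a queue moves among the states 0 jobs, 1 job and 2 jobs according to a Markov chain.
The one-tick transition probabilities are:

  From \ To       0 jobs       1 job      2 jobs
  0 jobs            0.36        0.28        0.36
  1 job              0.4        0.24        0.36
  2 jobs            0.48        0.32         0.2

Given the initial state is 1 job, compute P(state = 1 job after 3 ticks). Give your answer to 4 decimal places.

0.2807

Propagate the distribution vector 3 ticks from 1 job.
After 0 ticks: (0.0000, 1.0000, 0.0000)
After 1 tick: (0.4000, 0.2400, 0.3600)
After 2 ticks: (0.4128, 0.2848, 0.3024)
After 3 ticks: (0.4077, 0.2807, 0.3116)
P(in 1 job after 3 ticks) = 0.2807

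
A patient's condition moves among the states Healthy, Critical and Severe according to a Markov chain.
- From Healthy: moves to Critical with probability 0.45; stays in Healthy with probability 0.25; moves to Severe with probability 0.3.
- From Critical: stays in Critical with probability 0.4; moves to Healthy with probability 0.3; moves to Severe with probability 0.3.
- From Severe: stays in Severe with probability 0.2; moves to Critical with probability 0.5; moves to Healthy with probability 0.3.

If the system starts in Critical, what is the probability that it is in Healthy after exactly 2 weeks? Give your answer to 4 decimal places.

0.2850

Sum over the intermediate state after 1 week:
P = P(Critical→Healthy)·P(Healthy→Healthy) + P(Critical→Critical)·P(Critical→Healthy) + P(Critical→Severe)·P(Severe→Healthy)
  = 0.3×0.25 + 0.4×0.3 + 0.3×0.3
  = 0.0750 + 0.1200 + 0.0900 = 0.2850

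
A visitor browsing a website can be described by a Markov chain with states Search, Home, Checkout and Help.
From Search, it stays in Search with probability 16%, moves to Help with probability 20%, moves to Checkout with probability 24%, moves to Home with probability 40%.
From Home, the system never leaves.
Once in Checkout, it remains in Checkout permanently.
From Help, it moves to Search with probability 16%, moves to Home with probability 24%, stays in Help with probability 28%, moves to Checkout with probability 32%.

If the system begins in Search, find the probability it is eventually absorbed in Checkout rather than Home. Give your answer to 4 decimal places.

0.4134

Let h(s) be the probability of absorption at Checkout starting from transient state s. Then h(Checkout) = 1 and h(Home) = 0. By first-step analysis:
h(Search) = 0.16·h(Search) + 0.4·0 + 0.24·1 + 0.2·h(Help)
h(Help) = 0.16·h(Search) + 0.24·0 + 0.32·1 + 0.28·h(Help)
Solving: h(Search) = 0.4134, h(Help) = 0.5363.
Starting from Search, the probability is 0.4134.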